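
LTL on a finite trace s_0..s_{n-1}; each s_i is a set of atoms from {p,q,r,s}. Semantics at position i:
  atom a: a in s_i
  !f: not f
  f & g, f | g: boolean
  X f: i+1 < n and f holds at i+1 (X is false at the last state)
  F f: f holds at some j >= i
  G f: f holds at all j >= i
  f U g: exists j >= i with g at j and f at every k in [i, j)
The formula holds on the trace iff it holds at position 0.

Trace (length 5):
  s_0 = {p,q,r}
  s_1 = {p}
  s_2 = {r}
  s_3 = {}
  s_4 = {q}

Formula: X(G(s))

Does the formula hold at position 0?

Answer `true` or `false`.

s_0={p,q,r}: X(G(s))=False G(s)=False s=False
s_1={p}: X(G(s))=False G(s)=False s=False
s_2={r}: X(G(s))=False G(s)=False s=False
s_3={}: X(G(s))=False G(s)=False s=False
s_4={q}: X(G(s))=False G(s)=False s=False

Answer: false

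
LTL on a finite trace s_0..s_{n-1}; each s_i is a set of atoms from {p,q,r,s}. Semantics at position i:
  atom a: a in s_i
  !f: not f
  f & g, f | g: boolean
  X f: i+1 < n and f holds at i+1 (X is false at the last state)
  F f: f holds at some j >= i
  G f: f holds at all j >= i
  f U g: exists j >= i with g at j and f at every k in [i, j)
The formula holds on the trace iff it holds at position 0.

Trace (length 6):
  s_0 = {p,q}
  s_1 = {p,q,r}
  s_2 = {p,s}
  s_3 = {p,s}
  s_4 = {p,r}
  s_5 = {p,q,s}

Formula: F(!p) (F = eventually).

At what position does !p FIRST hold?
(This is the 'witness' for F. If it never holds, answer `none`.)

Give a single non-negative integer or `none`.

Answer: none

Derivation:
s_0={p,q}: !p=False p=True
s_1={p,q,r}: !p=False p=True
s_2={p,s}: !p=False p=True
s_3={p,s}: !p=False p=True
s_4={p,r}: !p=False p=True
s_5={p,q,s}: !p=False p=True
F(!p) does not hold (no witness exists).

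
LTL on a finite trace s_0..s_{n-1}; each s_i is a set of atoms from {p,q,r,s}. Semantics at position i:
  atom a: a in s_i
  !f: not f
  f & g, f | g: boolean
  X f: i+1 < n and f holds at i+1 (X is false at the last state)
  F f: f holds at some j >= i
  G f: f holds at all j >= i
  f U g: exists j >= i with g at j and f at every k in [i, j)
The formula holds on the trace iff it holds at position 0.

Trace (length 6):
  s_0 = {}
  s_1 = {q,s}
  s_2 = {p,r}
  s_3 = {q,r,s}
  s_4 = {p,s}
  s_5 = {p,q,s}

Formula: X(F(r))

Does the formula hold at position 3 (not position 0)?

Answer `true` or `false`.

s_0={}: X(F(r))=True F(r)=True r=False
s_1={q,s}: X(F(r))=True F(r)=True r=False
s_2={p,r}: X(F(r))=True F(r)=True r=True
s_3={q,r,s}: X(F(r))=False F(r)=True r=True
s_4={p,s}: X(F(r))=False F(r)=False r=False
s_5={p,q,s}: X(F(r))=False F(r)=False r=False
Evaluating at position 3: result = False

Answer: false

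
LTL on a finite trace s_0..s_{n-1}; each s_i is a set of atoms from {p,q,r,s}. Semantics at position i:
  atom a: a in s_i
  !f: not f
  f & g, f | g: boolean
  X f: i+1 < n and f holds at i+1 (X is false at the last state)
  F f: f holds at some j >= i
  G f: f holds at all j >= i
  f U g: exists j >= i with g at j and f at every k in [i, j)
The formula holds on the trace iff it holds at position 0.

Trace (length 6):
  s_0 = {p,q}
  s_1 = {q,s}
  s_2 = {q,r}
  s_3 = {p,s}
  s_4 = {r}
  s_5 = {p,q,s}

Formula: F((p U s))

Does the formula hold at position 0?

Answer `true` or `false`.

s_0={p,q}: F((p U s))=True (p U s)=True p=True s=False
s_1={q,s}: F((p U s))=True (p U s)=True p=False s=True
s_2={q,r}: F((p U s))=True (p U s)=False p=False s=False
s_3={p,s}: F((p U s))=True (p U s)=True p=True s=True
s_4={r}: F((p U s))=True (p U s)=False p=False s=False
s_5={p,q,s}: F((p U s))=True (p U s)=True p=True s=True

Answer: true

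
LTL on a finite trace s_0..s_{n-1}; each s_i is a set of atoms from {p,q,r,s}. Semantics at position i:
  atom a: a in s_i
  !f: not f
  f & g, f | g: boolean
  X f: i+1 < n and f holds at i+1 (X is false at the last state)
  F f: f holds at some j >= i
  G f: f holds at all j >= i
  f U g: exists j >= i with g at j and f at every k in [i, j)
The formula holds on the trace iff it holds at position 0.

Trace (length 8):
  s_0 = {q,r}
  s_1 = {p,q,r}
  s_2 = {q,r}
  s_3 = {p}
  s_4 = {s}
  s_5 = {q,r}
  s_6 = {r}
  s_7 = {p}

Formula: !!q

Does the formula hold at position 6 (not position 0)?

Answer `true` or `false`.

s_0={q,r}: !!q=True !q=False q=True
s_1={p,q,r}: !!q=True !q=False q=True
s_2={q,r}: !!q=True !q=False q=True
s_3={p}: !!q=False !q=True q=False
s_4={s}: !!q=False !q=True q=False
s_5={q,r}: !!q=True !q=False q=True
s_6={r}: !!q=False !q=True q=False
s_7={p}: !!q=False !q=True q=False
Evaluating at position 6: result = False

Answer: false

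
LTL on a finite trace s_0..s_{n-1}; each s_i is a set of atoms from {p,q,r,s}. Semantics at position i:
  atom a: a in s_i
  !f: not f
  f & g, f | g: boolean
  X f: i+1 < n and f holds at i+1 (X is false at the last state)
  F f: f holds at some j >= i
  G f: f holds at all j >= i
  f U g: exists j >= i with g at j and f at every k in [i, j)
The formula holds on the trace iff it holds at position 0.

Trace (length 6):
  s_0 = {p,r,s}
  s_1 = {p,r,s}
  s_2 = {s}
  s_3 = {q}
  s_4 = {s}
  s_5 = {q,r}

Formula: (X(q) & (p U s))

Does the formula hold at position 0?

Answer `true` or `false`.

Answer: false

Derivation:
s_0={p,r,s}: (X(q) & (p U s))=False X(q)=False q=False (p U s)=True p=True s=True
s_1={p,r,s}: (X(q) & (p U s))=False X(q)=False q=False (p U s)=True p=True s=True
s_2={s}: (X(q) & (p U s))=True X(q)=True q=False (p U s)=True p=False s=True
s_3={q}: (X(q) & (p U s))=False X(q)=False q=True (p U s)=False p=False s=False
s_4={s}: (X(q) & (p U s))=True X(q)=True q=False (p U s)=True p=False s=True
s_5={q,r}: (X(q) & (p U s))=False X(q)=False q=True (p U s)=False p=False s=False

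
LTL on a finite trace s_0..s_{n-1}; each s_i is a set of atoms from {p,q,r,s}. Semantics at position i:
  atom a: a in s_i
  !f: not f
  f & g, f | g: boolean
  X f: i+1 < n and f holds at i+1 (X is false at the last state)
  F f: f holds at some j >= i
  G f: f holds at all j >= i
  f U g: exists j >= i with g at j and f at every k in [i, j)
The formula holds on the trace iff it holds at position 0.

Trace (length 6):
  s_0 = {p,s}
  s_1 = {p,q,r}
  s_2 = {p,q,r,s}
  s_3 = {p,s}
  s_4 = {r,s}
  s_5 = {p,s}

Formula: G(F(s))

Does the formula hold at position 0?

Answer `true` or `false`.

s_0={p,s}: G(F(s))=True F(s)=True s=True
s_1={p,q,r}: G(F(s))=True F(s)=True s=False
s_2={p,q,r,s}: G(F(s))=True F(s)=True s=True
s_3={p,s}: G(F(s))=True F(s)=True s=True
s_4={r,s}: G(F(s))=True F(s)=True s=True
s_5={p,s}: G(F(s))=True F(s)=True s=True

Answer: true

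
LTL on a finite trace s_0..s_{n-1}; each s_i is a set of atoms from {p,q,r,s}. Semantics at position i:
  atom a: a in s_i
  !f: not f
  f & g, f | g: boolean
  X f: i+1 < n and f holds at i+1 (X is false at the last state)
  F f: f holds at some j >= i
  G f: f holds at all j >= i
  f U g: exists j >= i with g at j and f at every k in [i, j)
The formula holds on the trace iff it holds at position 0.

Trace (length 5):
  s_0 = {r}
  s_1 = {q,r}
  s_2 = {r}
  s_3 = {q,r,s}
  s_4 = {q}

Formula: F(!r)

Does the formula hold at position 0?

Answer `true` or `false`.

Answer: true

Derivation:
s_0={r}: F(!r)=True !r=False r=True
s_1={q,r}: F(!r)=True !r=False r=True
s_2={r}: F(!r)=True !r=False r=True
s_3={q,r,s}: F(!r)=True !r=False r=True
s_4={q}: F(!r)=True !r=True r=False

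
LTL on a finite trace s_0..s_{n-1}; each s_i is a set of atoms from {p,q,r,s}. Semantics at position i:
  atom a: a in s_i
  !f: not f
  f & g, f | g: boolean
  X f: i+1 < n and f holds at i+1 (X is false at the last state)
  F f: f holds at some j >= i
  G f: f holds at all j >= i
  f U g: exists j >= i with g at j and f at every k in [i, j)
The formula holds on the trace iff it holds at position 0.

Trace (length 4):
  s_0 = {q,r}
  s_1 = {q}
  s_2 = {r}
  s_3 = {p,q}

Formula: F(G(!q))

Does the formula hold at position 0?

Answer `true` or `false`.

Answer: false

Derivation:
s_0={q,r}: F(G(!q))=False G(!q)=False !q=False q=True
s_1={q}: F(G(!q))=False G(!q)=False !q=False q=True
s_2={r}: F(G(!q))=False G(!q)=False !q=True q=False
s_3={p,q}: F(G(!q))=False G(!q)=False !q=False q=True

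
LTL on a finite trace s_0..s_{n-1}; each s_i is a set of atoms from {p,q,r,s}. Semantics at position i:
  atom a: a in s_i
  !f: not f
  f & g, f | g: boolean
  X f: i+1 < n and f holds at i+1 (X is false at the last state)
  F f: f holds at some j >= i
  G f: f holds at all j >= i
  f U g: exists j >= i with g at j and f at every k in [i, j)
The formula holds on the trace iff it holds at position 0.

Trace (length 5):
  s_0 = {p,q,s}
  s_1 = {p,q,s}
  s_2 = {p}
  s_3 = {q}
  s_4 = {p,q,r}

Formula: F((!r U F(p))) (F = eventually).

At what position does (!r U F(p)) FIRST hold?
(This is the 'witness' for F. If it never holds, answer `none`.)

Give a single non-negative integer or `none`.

s_0={p,q,s}: (!r U F(p))=True !r=True r=False F(p)=True p=True
s_1={p,q,s}: (!r U F(p))=True !r=True r=False F(p)=True p=True
s_2={p}: (!r U F(p))=True !r=True r=False F(p)=True p=True
s_3={q}: (!r U F(p))=True !r=True r=False F(p)=True p=False
s_4={p,q,r}: (!r U F(p))=True !r=False r=True F(p)=True p=True
F((!r U F(p))) holds; first witness at position 0.

Answer: 0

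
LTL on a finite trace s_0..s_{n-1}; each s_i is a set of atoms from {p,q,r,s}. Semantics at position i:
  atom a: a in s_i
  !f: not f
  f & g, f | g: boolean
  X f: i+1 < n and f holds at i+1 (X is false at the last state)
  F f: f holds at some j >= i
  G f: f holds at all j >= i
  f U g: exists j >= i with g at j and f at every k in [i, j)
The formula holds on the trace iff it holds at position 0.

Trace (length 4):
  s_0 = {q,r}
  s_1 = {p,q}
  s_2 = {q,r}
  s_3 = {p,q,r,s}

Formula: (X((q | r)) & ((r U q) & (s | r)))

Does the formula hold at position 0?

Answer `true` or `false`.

s_0={q,r}: (X((q | r)) & ((r U q) & (s | r)))=True X((q | r))=True (q | r)=True q=True r=True ((r U q) & (s | r))=True (r U q)=True (s | r)=True s=False
s_1={p,q}: (X((q | r)) & ((r U q) & (s | r)))=False X((q | r))=True (q | r)=True q=True r=False ((r U q) & (s | r))=False (r U q)=True (s | r)=False s=False
s_2={q,r}: (X((q | r)) & ((r U q) & (s | r)))=True X((q | r))=True (q | r)=True q=True r=True ((r U q) & (s | r))=True (r U q)=True (s | r)=True s=False
s_3={p,q,r,s}: (X((q | r)) & ((r U q) & (s | r)))=False X((q | r))=False (q | r)=True q=True r=True ((r U q) & (s | r))=True (r U q)=True (s | r)=True s=True

Answer: true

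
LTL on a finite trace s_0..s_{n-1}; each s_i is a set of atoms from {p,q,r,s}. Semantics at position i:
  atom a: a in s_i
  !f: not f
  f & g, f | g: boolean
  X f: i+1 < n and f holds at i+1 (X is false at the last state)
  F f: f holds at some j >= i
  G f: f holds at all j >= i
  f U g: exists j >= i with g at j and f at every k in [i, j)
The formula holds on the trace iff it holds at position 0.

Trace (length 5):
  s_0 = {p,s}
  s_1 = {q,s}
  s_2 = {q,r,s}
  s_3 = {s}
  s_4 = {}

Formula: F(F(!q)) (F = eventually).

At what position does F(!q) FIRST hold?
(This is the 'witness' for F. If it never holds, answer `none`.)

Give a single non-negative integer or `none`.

Answer: 0

Derivation:
s_0={p,s}: F(!q)=True !q=True q=False
s_1={q,s}: F(!q)=True !q=False q=True
s_2={q,r,s}: F(!q)=True !q=False q=True
s_3={s}: F(!q)=True !q=True q=False
s_4={}: F(!q)=True !q=True q=False
F(F(!q)) holds; first witness at position 0.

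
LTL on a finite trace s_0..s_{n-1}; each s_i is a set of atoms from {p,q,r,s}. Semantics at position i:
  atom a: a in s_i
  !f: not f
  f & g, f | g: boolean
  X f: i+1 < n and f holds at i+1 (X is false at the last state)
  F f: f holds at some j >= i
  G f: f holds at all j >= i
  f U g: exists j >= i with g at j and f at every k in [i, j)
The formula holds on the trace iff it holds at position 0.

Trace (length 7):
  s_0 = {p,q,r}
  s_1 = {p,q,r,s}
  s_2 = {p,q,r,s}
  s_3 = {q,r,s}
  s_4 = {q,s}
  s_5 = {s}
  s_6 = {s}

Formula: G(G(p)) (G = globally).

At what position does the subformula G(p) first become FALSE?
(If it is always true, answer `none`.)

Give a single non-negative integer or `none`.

s_0={p,q,r}: G(p)=False p=True
s_1={p,q,r,s}: G(p)=False p=True
s_2={p,q,r,s}: G(p)=False p=True
s_3={q,r,s}: G(p)=False p=False
s_4={q,s}: G(p)=False p=False
s_5={s}: G(p)=False p=False
s_6={s}: G(p)=False p=False
G(G(p)) holds globally = False
First violation at position 0.

Answer: 0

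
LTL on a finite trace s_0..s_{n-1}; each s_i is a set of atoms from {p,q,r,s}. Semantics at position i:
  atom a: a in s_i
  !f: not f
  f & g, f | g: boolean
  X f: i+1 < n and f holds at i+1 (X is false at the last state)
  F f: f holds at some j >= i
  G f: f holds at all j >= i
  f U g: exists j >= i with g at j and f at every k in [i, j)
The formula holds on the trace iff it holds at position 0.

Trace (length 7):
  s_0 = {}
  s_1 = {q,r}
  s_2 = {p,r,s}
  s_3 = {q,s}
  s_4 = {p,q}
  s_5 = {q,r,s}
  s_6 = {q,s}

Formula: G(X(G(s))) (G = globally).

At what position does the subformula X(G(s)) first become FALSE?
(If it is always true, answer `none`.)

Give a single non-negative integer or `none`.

Answer: 0

Derivation:
s_0={}: X(G(s))=False G(s)=False s=False
s_1={q,r}: X(G(s))=False G(s)=False s=False
s_2={p,r,s}: X(G(s))=False G(s)=False s=True
s_3={q,s}: X(G(s))=False G(s)=False s=True
s_4={p,q}: X(G(s))=True G(s)=False s=False
s_5={q,r,s}: X(G(s))=True G(s)=True s=True
s_6={q,s}: X(G(s))=False G(s)=True s=True
G(X(G(s))) holds globally = False
First violation at position 0.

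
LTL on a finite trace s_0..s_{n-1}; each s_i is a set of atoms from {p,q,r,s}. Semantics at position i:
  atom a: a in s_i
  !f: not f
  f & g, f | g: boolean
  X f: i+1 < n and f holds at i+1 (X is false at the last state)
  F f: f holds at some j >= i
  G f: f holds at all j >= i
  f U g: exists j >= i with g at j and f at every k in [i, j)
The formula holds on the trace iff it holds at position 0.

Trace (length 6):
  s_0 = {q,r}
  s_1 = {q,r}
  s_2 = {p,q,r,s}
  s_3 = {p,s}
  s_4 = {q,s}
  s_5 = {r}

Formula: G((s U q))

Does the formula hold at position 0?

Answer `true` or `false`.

s_0={q,r}: G((s U q))=False (s U q)=True s=False q=True
s_1={q,r}: G((s U q))=False (s U q)=True s=False q=True
s_2={p,q,r,s}: G((s U q))=False (s U q)=True s=True q=True
s_3={p,s}: G((s U q))=False (s U q)=True s=True q=False
s_4={q,s}: G((s U q))=False (s U q)=True s=True q=True
s_5={r}: G((s U q))=False (s U q)=False s=False q=False

Answer: false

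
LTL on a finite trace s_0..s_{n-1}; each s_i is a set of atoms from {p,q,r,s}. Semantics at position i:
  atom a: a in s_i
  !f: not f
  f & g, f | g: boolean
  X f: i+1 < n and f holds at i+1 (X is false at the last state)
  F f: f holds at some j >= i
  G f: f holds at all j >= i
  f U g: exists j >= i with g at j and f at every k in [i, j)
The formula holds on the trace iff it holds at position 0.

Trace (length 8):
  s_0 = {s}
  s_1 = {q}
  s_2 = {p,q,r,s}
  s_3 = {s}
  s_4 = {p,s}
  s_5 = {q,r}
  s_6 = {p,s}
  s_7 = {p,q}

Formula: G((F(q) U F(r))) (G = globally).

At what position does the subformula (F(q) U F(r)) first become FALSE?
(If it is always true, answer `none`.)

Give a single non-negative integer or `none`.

s_0={s}: (F(q) U F(r))=True F(q)=True q=False F(r)=True r=False
s_1={q}: (F(q) U F(r))=True F(q)=True q=True F(r)=True r=False
s_2={p,q,r,s}: (F(q) U F(r))=True F(q)=True q=True F(r)=True r=True
s_3={s}: (F(q) U F(r))=True F(q)=True q=False F(r)=True r=False
s_4={p,s}: (F(q) U F(r))=True F(q)=True q=False F(r)=True r=False
s_5={q,r}: (F(q) U F(r))=True F(q)=True q=True F(r)=True r=True
s_6={p,s}: (F(q) U F(r))=False F(q)=True q=False F(r)=False r=False
s_7={p,q}: (F(q) U F(r))=False F(q)=True q=True F(r)=False r=False
G((F(q) U F(r))) holds globally = False
First violation at position 6.

Answer: 6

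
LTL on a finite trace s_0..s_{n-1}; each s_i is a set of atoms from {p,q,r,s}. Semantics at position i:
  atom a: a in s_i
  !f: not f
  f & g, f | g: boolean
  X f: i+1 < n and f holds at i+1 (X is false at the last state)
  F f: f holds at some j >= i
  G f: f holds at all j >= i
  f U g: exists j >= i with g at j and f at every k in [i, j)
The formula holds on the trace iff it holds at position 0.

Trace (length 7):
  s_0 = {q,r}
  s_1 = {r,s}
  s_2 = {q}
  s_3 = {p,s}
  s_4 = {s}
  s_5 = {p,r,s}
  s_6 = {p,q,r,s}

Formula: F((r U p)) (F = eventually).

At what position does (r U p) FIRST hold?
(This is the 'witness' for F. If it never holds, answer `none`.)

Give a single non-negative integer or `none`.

s_0={q,r}: (r U p)=False r=True p=False
s_1={r,s}: (r U p)=False r=True p=False
s_2={q}: (r U p)=False r=False p=False
s_3={p,s}: (r U p)=True r=False p=True
s_4={s}: (r U p)=False r=False p=False
s_5={p,r,s}: (r U p)=True r=True p=True
s_6={p,q,r,s}: (r U p)=True r=True p=True
F((r U p)) holds; first witness at position 3.

Answer: 3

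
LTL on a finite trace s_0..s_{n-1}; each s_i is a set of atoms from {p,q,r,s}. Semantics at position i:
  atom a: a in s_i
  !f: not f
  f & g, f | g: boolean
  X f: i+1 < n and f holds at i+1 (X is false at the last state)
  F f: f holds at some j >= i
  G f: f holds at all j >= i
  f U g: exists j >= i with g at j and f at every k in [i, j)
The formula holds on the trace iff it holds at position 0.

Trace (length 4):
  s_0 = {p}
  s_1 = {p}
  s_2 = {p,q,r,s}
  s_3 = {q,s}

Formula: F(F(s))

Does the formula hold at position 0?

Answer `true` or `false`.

s_0={p}: F(F(s))=True F(s)=True s=False
s_1={p}: F(F(s))=True F(s)=True s=False
s_2={p,q,r,s}: F(F(s))=True F(s)=True s=True
s_3={q,s}: F(F(s))=True F(s)=True s=True

Answer: true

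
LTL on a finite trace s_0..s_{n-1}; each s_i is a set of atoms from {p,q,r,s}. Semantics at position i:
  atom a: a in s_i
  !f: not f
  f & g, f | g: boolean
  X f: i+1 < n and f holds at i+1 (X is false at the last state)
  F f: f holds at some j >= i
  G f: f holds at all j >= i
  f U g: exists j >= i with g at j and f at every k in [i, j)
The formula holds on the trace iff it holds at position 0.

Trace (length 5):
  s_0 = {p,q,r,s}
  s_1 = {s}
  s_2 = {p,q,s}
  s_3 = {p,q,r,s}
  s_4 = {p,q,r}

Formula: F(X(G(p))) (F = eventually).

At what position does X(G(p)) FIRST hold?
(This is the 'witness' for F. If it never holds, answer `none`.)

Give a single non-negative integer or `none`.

s_0={p,q,r,s}: X(G(p))=False G(p)=False p=True
s_1={s}: X(G(p))=True G(p)=False p=False
s_2={p,q,s}: X(G(p))=True G(p)=True p=True
s_3={p,q,r,s}: X(G(p))=True G(p)=True p=True
s_4={p,q,r}: X(G(p))=False G(p)=True p=True
F(X(G(p))) holds; first witness at position 1.

Answer: 1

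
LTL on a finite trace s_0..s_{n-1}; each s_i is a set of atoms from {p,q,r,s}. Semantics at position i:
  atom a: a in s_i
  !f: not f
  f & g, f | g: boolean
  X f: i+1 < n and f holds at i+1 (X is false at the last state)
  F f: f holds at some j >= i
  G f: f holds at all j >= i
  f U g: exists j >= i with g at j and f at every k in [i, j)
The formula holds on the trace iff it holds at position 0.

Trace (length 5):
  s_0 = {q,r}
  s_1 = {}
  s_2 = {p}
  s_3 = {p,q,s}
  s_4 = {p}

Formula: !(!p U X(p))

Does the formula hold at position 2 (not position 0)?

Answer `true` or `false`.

s_0={q,r}: !(!p U X(p))=False (!p U X(p))=True !p=True p=False X(p)=False
s_1={}: !(!p U X(p))=False (!p U X(p))=True !p=True p=False X(p)=True
s_2={p}: !(!p U X(p))=False (!p U X(p))=True !p=False p=True X(p)=True
s_3={p,q,s}: !(!p U X(p))=False (!p U X(p))=True !p=False p=True X(p)=True
s_4={p}: !(!p U X(p))=True (!p U X(p))=False !p=False p=True X(p)=False
Evaluating at position 2: result = False

Answer: false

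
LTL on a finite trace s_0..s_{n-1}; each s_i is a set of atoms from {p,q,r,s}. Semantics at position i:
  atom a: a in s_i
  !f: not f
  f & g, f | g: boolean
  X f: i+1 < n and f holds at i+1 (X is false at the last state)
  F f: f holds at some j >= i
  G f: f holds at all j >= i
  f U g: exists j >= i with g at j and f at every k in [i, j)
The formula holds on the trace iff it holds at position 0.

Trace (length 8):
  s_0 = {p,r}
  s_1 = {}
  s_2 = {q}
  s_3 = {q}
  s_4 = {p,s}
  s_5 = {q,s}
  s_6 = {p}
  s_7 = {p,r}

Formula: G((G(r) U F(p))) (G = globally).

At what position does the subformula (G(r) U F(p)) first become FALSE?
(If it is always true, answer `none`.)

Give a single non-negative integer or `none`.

s_0={p,r}: (G(r) U F(p))=True G(r)=False r=True F(p)=True p=True
s_1={}: (G(r) U F(p))=True G(r)=False r=False F(p)=True p=False
s_2={q}: (G(r) U F(p))=True G(r)=False r=False F(p)=True p=False
s_3={q}: (G(r) U F(p))=True G(r)=False r=False F(p)=True p=False
s_4={p,s}: (G(r) U F(p))=True G(r)=False r=False F(p)=True p=True
s_5={q,s}: (G(r) U F(p))=True G(r)=False r=False F(p)=True p=False
s_6={p}: (G(r) U F(p))=True G(r)=False r=False F(p)=True p=True
s_7={p,r}: (G(r) U F(p))=True G(r)=True r=True F(p)=True p=True
G((G(r) U F(p))) holds globally = True
No violation — formula holds at every position.

Answer: none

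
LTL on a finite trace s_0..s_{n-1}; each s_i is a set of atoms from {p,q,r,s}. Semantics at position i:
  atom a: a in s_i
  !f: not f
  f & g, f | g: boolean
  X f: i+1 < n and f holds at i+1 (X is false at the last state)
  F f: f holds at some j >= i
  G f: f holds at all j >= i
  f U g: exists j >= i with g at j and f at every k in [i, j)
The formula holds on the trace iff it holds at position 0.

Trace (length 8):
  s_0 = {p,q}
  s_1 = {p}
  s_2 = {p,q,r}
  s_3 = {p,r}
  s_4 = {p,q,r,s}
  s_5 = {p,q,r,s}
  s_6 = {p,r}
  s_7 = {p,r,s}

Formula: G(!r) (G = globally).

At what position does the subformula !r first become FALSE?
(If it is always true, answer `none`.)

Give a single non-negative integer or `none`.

s_0={p,q}: !r=True r=False
s_1={p}: !r=True r=False
s_2={p,q,r}: !r=False r=True
s_3={p,r}: !r=False r=True
s_4={p,q,r,s}: !r=False r=True
s_5={p,q,r,s}: !r=False r=True
s_6={p,r}: !r=False r=True
s_7={p,r,s}: !r=False r=True
G(!r) holds globally = False
First violation at position 2.

Answer: 2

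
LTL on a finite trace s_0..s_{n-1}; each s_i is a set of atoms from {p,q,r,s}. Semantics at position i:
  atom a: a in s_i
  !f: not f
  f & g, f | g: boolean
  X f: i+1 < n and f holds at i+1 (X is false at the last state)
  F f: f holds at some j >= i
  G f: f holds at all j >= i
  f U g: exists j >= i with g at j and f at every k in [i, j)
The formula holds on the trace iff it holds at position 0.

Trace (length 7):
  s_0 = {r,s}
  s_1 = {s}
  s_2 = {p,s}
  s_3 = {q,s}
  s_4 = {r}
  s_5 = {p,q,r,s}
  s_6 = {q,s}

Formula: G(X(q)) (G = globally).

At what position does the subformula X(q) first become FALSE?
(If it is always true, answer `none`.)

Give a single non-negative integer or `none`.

s_0={r,s}: X(q)=False q=False
s_1={s}: X(q)=False q=False
s_2={p,s}: X(q)=True q=False
s_3={q,s}: X(q)=False q=True
s_4={r}: X(q)=True q=False
s_5={p,q,r,s}: X(q)=True q=True
s_6={q,s}: X(q)=False q=True
G(X(q)) holds globally = False
First violation at position 0.

Answer: 0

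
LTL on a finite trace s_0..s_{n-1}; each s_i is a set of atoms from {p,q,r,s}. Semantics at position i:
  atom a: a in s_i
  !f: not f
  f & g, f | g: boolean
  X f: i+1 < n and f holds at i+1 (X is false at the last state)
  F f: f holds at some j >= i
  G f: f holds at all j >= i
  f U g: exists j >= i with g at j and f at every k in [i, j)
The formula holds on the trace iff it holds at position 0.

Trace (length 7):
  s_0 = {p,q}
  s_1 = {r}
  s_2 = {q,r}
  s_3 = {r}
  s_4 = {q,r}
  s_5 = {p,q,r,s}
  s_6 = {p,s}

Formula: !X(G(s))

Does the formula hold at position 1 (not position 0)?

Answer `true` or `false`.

s_0={p,q}: !X(G(s))=True X(G(s))=False G(s)=False s=False
s_1={r}: !X(G(s))=True X(G(s))=False G(s)=False s=False
s_2={q,r}: !X(G(s))=True X(G(s))=False G(s)=False s=False
s_3={r}: !X(G(s))=True X(G(s))=False G(s)=False s=False
s_4={q,r}: !X(G(s))=False X(G(s))=True G(s)=False s=False
s_5={p,q,r,s}: !X(G(s))=False X(G(s))=True G(s)=True s=True
s_6={p,s}: !X(G(s))=True X(G(s))=False G(s)=True s=True
Evaluating at position 1: result = True

Answer: true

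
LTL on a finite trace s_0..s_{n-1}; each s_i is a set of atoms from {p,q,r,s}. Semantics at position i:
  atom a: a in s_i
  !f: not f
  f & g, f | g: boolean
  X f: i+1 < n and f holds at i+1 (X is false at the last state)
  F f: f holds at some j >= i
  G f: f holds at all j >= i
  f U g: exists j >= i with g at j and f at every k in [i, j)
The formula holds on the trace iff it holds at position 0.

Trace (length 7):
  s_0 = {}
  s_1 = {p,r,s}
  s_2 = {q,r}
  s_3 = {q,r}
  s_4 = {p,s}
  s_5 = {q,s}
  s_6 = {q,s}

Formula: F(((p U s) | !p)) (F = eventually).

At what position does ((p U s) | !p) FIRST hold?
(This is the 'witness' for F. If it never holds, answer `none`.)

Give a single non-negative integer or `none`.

Answer: 0

Derivation:
s_0={}: ((p U s) | !p)=True (p U s)=False p=False s=False !p=True
s_1={p,r,s}: ((p U s) | !p)=True (p U s)=True p=True s=True !p=False
s_2={q,r}: ((p U s) | !p)=True (p U s)=False p=False s=False !p=True
s_3={q,r}: ((p U s) | !p)=True (p U s)=False p=False s=False !p=True
s_4={p,s}: ((p U s) | !p)=True (p U s)=True p=True s=True !p=False
s_5={q,s}: ((p U s) | !p)=True (p U s)=True p=False s=True !p=True
s_6={q,s}: ((p U s) | !p)=True (p U s)=True p=False s=True !p=True
F(((p U s) | !p)) holds; first witness at position 0.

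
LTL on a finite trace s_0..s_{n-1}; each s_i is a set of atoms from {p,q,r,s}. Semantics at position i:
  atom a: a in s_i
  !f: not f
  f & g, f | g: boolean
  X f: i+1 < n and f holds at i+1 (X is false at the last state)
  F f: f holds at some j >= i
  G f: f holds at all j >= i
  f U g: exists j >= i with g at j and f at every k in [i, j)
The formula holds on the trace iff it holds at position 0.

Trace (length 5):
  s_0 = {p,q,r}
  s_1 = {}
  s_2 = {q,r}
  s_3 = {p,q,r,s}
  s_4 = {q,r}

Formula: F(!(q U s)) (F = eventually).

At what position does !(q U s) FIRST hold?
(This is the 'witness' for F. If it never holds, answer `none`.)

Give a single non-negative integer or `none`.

s_0={p,q,r}: !(q U s)=True (q U s)=False q=True s=False
s_1={}: !(q U s)=True (q U s)=False q=False s=False
s_2={q,r}: !(q U s)=False (q U s)=True q=True s=False
s_3={p,q,r,s}: !(q U s)=False (q U s)=True q=True s=True
s_4={q,r}: !(q U s)=True (q U s)=False q=True s=False
F(!(q U s)) holds; first witness at position 0.

Answer: 0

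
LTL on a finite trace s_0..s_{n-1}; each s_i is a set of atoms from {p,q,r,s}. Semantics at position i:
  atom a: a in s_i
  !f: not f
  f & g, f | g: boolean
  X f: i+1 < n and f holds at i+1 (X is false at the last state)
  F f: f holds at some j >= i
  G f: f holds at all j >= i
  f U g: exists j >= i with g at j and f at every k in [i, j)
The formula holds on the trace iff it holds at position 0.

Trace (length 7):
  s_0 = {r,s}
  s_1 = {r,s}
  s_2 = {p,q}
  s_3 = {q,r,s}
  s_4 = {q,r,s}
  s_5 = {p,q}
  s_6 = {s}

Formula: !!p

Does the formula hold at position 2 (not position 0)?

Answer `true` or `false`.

s_0={r,s}: !!p=False !p=True p=False
s_1={r,s}: !!p=False !p=True p=False
s_2={p,q}: !!p=True !p=False p=True
s_3={q,r,s}: !!p=False !p=True p=False
s_4={q,r,s}: !!p=False !p=True p=False
s_5={p,q}: !!p=True !p=False p=True
s_6={s}: !!p=False !p=True p=False
Evaluating at position 2: result = True

Answer: true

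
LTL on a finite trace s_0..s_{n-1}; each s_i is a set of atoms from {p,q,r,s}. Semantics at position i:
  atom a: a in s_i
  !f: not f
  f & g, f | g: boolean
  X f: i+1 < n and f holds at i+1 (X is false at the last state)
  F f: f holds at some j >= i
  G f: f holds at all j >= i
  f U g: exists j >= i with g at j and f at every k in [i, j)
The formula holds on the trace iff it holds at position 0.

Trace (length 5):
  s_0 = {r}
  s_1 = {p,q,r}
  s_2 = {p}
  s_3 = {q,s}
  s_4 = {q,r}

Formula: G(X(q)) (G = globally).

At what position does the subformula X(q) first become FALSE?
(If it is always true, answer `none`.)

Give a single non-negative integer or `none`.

Answer: 1

Derivation:
s_0={r}: X(q)=True q=False
s_1={p,q,r}: X(q)=False q=True
s_2={p}: X(q)=True q=False
s_3={q,s}: X(q)=True q=True
s_4={q,r}: X(q)=False q=True
G(X(q)) holds globally = False
First violation at position 1.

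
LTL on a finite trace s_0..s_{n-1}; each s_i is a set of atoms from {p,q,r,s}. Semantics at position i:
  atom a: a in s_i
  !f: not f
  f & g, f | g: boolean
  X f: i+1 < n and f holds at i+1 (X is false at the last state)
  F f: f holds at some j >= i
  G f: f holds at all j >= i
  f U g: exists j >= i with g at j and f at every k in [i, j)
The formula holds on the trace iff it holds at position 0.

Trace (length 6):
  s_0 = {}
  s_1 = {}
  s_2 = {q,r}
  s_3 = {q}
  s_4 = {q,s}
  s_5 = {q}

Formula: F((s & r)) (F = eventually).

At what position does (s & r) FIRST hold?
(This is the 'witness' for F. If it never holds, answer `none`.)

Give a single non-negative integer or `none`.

Answer: none

Derivation:
s_0={}: (s & r)=False s=False r=False
s_1={}: (s & r)=False s=False r=False
s_2={q,r}: (s & r)=False s=False r=True
s_3={q}: (s & r)=False s=False r=False
s_4={q,s}: (s & r)=False s=True r=False
s_5={q}: (s & r)=False s=False r=False
F((s & r)) does not hold (no witness exists).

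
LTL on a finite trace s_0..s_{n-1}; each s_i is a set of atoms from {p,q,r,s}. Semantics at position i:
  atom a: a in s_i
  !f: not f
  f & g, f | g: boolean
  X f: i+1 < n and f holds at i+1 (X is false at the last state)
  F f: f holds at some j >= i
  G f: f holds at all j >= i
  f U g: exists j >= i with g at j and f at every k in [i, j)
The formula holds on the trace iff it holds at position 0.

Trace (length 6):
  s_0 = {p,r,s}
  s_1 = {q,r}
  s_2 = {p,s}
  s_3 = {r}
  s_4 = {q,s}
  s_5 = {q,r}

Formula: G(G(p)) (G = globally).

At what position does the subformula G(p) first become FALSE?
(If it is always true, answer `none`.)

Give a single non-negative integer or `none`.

Answer: 0

Derivation:
s_0={p,r,s}: G(p)=False p=True
s_1={q,r}: G(p)=False p=False
s_2={p,s}: G(p)=False p=True
s_3={r}: G(p)=False p=False
s_4={q,s}: G(p)=False p=False
s_5={q,r}: G(p)=False p=False
G(G(p)) holds globally = False
First violation at position 0.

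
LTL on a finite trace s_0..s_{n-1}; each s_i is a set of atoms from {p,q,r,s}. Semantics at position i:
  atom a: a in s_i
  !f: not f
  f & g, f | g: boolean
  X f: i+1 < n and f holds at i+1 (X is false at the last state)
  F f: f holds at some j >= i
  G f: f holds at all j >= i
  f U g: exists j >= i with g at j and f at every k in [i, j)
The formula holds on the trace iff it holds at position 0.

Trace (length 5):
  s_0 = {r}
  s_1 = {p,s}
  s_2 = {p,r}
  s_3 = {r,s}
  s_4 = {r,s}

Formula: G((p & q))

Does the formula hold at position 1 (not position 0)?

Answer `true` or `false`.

Answer: false

Derivation:
s_0={r}: G((p & q))=False (p & q)=False p=False q=False
s_1={p,s}: G((p & q))=False (p & q)=False p=True q=False
s_2={p,r}: G((p & q))=False (p & q)=False p=True q=False
s_3={r,s}: G((p & q))=False (p & q)=False p=False q=False
s_4={r,s}: G((p & q))=False (p & q)=False p=False q=False
Evaluating at position 1: result = False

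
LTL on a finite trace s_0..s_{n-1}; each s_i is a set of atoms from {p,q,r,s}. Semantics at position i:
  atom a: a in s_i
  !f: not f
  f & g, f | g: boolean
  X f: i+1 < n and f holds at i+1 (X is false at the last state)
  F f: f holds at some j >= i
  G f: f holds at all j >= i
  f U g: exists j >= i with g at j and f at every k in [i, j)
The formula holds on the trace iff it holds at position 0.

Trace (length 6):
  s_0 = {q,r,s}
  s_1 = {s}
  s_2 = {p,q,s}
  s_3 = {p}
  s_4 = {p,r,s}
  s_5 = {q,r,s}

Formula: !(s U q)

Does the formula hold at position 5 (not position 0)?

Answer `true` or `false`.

Answer: false

Derivation:
s_0={q,r,s}: !(s U q)=False (s U q)=True s=True q=True
s_1={s}: !(s U q)=False (s U q)=True s=True q=False
s_2={p,q,s}: !(s U q)=False (s U q)=True s=True q=True
s_3={p}: !(s U q)=True (s U q)=False s=False q=False
s_4={p,r,s}: !(s U q)=False (s U q)=True s=True q=False
s_5={q,r,s}: !(s U q)=False (s U q)=True s=True q=True
Evaluating at position 5: result = False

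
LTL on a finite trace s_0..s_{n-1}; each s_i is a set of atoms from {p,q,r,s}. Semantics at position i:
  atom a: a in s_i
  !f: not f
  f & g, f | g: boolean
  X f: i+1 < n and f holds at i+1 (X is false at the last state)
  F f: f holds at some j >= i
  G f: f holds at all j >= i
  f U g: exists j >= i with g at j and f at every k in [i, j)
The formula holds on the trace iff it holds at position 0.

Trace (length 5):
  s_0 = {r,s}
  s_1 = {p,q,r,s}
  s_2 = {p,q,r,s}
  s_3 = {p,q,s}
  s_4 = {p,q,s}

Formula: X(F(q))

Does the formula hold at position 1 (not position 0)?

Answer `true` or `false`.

Answer: true

Derivation:
s_0={r,s}: X(F(q))=True F(q)=True q=False
s_1={p,q,r,s}: X(F(q))=True F(q)=True q=True
s_2={p,q,r,s}: X(F(q))=True F(q)=True q=True
s_3={p,q,s}: X(F(q))=True F(q)=True q=True
s_4={p,q,s}: X(F(q))=False F(q)=True q=True
Evaluating at position 1: result = True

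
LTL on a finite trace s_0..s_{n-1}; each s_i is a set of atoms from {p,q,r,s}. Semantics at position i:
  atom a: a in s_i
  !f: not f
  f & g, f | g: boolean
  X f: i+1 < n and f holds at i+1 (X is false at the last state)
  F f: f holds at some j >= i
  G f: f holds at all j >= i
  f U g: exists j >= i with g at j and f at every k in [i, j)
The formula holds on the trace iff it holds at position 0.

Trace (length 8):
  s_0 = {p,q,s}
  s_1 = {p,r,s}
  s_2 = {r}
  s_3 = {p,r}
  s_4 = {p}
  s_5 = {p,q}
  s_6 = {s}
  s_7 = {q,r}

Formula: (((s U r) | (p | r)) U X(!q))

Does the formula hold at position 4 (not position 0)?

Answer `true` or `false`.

s_0={p,q,s}: (((s U r) | (p | r)) U X(!q))=True ((s U r) | (p | r))=True (s U r)=True s=True r=False (p | r)=True p=True X(!q)=True !q=False q=True
s_1={p,r,s}: (((s U r) | (p | r)) U X(!q))=True ((s U r) | (p | r))=True (s U r)=True s=True r=True (p | r)=True p=True X(!q)=True !q=True q=False
s_2={r}: (((s U r) | (p | r)) U X(!q))=True ((s U r) | (p | r))=True (s U r)=True s=False r=True (p | r)=True p=False X(!q)=True !q=True q=False
s_3={p,r}: (((s U r) | (p | r)) U X(!q))=True ((s U r) | (p | r))=True (s U r)=True s=False r=True (p | r)=True p=True X(!q)=True !q=True q=False
s_4={p}: (((s U r) | (p | r)) U X(!q))=True ((s U r) | (p | r))=True (s U r)=False s=False r=False (p | r)=True p=True X(!q)=False !q=True q=False
s_5={p,q}: (((s U r) | (p | r)) U X(!q))=True ((s U r) | (p | r))=True (s U r)=False s=False r=False (p | r)=True p=True X(!q)=True !q=False q=True
s_6={s}: (((s U r) | (p | r)) U X(!q))=False ((s U r) | (p | r))=True (s U r)=True s=True r=False (p | r)=False p=False X(!q)=False !q=True q=False
s_7={q,r}: (((s U r) | (p | r)) U X(!q))=False ((s U r) | (p | r))=True (s U r)=True s=False r=True (p | r)=True p=False X(!q)=False !q=False q=True
Evaluating at position 4: result = True

Answer: true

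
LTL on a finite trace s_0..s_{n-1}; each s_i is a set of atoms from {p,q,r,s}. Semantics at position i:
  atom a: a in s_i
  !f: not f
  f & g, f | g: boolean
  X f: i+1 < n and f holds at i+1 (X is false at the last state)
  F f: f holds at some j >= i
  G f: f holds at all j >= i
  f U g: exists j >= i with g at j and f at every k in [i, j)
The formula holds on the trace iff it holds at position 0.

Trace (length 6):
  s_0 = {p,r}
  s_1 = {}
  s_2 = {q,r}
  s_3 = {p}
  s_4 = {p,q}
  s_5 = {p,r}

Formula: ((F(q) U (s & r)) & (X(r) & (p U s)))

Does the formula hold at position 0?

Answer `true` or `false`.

Answer: false

Derivation:
s_0={p,r}: ((F(q) U (s & r)) & (X(r) & (p U s)))=False (F(q) U (s & r))=False F(q)=True q=False (s & r)=False s=False r=True (X(r) & (p U s))=False X(r)=False (p U s)=False p=True
s_1={}: ((F(q) U (s & r)) & (X(r) & (p U s)))=False (F(q) U (s & r))=False F(q)=True q=False (s & r)=False s=False r=False (X(r) & (p U s))=False X(r)=True (p U s)=False p=False
s_2={q,r}: ((F(q) U (s & r)) & (X(r) & (p U s)))=False (F(q) U (s & r))=False F(q)=True q=True (s & r)=False s=False r=True (X(r) & (p U s))=False X(r)=False (p U s)=False p=False
s_3={p}: ((F(q) U (s & r)) & (X(r) & (p U s)))=False (F(q) U (s & r))=False F(q)=True q=False (s & r)=False s=False r=False (X(r) & (p U s))=False X(r)=False (p U s)=False p=True
s_4={p,q}: ((F(q) U (s & r)) & (X(r) & (p U s)))=False (F(q) U (s & r))=False F(q)=True q=True (s & r)=False s=False r=False (X(r) & (p U s))=False X(r)=True (p U s)=False p=True
s_5={p,r}: ((F(q) U (s & r)) & (X(r) & (p U s)))=False (F(q) U (s & r))=False F(q)=False q=False (s & r)=False s=False r=True (X(r) & (p U s))=False X(r)=False (p U s)=False p=True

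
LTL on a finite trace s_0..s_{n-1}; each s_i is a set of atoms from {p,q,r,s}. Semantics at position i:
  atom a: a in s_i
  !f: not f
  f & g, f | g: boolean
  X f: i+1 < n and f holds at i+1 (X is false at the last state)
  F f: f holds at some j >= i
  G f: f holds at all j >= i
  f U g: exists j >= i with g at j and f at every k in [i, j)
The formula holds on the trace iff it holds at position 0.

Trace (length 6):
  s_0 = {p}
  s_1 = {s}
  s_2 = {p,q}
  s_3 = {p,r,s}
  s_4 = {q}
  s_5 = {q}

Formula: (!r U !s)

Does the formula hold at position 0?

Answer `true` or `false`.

s_0={p}: (!r U !s)=True !r=True r=False !s=True s=False
s_1={s}: (!r U !s)=True !r=True r=False !s=False s=True
s_2={p,q}: (!r U !s)=True !r=True r=False !s=True s=False
s_3={p,r,s}: (!r U !s)=False !r=False r=True !s=False s=True
s_4={q}: (!r U !s)=True !r=True r=False !s=True s=False
s_5={q}: (!r U !s)=True !r=True r=False !s=True s=False

Answer: true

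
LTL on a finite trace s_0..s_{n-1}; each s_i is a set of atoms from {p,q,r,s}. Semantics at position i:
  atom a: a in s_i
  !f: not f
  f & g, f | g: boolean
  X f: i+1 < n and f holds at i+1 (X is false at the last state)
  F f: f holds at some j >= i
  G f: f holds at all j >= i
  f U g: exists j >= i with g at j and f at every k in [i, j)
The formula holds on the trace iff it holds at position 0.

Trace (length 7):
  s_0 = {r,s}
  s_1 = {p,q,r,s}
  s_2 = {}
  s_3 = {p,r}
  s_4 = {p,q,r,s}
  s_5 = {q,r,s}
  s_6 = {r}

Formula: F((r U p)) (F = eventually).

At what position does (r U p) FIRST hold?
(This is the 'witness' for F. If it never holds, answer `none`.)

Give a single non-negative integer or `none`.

Answer: 0

Derivation:
s_0={r,s}: (r U p)=True r=True p=False
s_1={p,q,r,s}: (r U p)=True r=True p=True
s_2={}: (r U p)=False r=False p=False
s_3={p,r}: (r U p)=True r=True p=True
s_4={p,q,r,s}: (r U p)=True r=True p=True
s_5={q,r,s}: (r U p)=False r=True p=False
s_6={r}: (r U p)=False r=True p=False
F((r U p)) holds; first witness at position 0.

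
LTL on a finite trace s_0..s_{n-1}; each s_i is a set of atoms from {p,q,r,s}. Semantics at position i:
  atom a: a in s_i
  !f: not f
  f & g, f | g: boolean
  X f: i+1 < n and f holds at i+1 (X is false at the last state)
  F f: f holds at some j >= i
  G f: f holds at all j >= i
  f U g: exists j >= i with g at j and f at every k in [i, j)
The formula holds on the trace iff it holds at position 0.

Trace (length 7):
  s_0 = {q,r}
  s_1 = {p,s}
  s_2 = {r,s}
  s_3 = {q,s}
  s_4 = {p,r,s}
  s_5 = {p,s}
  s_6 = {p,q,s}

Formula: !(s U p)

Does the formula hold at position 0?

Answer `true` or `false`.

s_0={q,r}: !(s U p)=True (s U p)=False s=False p=False
s_1={p,s}: !(s U p)=False (s U p)=True s=True p=True
s_2={r,s}: !(s U p)=False (s U p)=True s=True p=False
s_3={q,s}: !(s U p)=False (s U p)=True s=True p=False
s_4={p,r,s}: !(s U p)=False (s U p)=True s=True p=True
s_5={p,s}: !(s U p)=False (s U p)=True s=True p=True
s_6={p,q,s}: !(s U p)=False (s U p)=True s=True p=True

Answer: true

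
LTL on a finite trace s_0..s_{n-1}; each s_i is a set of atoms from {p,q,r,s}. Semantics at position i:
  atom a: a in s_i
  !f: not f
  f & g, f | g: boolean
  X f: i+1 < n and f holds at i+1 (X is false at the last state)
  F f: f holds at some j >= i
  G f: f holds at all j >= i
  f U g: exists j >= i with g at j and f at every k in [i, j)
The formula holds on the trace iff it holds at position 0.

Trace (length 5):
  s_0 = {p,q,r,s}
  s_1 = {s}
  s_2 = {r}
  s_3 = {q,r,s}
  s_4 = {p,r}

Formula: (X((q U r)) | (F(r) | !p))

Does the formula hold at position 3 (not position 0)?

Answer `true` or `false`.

Answer: true

Derivation:
s_0={p,q,r,s}: (X((q U r)) | (F(r) | !p))=True X((q U r))=False (q U r)=True q=True r=True (F(r) | !p)=True F(r)=True !p=False p=True
s_1={s}: (X((q U r)) | (F(r) | !p))=True X((q U r))=True (q U r)=False q=False r=False (F(r) | !p)=True F(r)=True !p=True p=False
s_2={r}: (X((q U r)) | (F(r) | !p))=True X((q U r))=True (q U r)=True q=False r=True (F(r) | !p)=True F(r)=True !p=True p=False
s_3={q,r,s}: (X((q U r)) | (F(r) | !p))=True X((q U r))=True (q U r)=True q=True r=True (F(r) | !p)=True F(r)=True !p=True p=False
s_4={p,r}: (X((q U r)) | (F(r) | !p))=True X((q U r))=False (q U r)=True q=False r=True (F(r) | !p)=True F(r)=True !p=False p=True
Evaluating at position 3: result = True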